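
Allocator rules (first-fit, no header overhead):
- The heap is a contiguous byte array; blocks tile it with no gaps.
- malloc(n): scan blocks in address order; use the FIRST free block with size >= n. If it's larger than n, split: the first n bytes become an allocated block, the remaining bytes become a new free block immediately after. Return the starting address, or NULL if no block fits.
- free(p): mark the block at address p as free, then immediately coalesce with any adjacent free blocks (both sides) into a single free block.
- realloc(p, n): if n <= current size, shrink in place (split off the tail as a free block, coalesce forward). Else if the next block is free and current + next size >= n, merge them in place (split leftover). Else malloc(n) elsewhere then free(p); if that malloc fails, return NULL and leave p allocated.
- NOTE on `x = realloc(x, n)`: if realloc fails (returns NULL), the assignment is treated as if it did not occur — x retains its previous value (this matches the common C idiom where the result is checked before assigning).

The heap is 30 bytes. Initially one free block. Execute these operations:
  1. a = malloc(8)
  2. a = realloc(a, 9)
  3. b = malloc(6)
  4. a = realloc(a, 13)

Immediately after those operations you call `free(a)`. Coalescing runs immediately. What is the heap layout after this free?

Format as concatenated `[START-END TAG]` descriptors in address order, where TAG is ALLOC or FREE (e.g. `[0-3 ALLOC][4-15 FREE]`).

Answer: [0-8 FREE][9-14 ALLOC][15-29 FREE]

Derivation:
Op 1: a = malloc(8) -> a = 0; heap: [0-7 ALLOC][8-29 FREE]
Op 2: a = realloc(a, 9) -> a = 0; heap: [0-8 ALLOC][9-29 FREE]
Op 3: b = malloc(6) -> b = 9; heap: [0-8 ALLOC][9-14 ALLOC][15-29 FREE]
Op 4: a = realloc(a, 13) -> a = 15; heap: [0-8 FREE][9-14 ALLOC][15-27 ALLOC][28-29 FREE]
free(a): a = 15 -> block [15-27 ALLOC]; mark free, coalesce with adjacent free neighbors -> [0-8 FREE][9-14 ALLOC][15-29 FREE]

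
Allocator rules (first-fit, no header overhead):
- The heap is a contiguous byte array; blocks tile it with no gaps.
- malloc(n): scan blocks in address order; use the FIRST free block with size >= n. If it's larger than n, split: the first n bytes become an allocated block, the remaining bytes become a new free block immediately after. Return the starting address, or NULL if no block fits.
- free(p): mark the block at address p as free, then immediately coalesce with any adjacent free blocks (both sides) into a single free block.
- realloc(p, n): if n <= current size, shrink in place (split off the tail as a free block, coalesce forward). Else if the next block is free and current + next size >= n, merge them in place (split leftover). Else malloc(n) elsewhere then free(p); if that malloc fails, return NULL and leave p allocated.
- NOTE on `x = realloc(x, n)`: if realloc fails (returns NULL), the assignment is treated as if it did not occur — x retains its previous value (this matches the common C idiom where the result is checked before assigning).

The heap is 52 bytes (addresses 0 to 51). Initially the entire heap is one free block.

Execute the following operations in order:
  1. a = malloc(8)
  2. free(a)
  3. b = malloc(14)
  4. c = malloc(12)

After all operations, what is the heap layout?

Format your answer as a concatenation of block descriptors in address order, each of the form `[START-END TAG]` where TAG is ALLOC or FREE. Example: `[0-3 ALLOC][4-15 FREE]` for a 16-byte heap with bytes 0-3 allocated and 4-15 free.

Answer: [0-13 ALLOC][14-25 ALLOC][26-51 FREE]

Derivation:
Op 1: a = malloc(8) -> a = 0; heap: [0-7 ALLOC][8-51 FREE]
Op 2: free(a) -> (freed a); heap: [0-51 FREE]
Op 3: b = malloc(14) -> b = 0; heap: [0-13 ALLOC][14-51 FREE]
Op 4: c = malloc(12) -> c = 14; heap: [0-13 ALLOC][14-25 ALLOC][26-51 FREE]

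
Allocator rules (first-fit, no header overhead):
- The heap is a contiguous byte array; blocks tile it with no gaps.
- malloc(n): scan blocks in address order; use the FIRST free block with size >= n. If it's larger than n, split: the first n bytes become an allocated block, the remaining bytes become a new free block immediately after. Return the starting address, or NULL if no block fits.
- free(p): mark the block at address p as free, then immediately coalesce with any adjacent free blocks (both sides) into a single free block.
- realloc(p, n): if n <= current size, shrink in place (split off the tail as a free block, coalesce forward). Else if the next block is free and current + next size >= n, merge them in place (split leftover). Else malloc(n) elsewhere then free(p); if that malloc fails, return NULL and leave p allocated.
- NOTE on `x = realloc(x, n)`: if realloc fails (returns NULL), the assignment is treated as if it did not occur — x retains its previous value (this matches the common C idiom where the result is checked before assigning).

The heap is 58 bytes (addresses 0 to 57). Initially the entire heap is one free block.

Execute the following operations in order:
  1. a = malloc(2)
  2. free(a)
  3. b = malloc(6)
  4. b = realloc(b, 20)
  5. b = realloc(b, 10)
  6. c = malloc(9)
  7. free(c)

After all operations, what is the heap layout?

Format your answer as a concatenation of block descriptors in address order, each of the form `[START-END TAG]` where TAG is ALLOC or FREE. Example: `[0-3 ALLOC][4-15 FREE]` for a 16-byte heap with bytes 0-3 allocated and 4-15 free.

Answer: [0-9 ALLOC][10-57 FREE]

Derivation:
Op 1: a = malloc(2) -> a = 0; heap: [0-1 ALLOC][2-57 FREE]
Op 2: free(a) -> (freed a); heap: [0-57 FREE]
Op 3: b = malloc(6) -> b = 0; heap: [0-5 ALLOC][6-57 FREE]
Op 4: b = realloc(b, 20) -> b = 0; heap: [0-19 ALLOC][20-57 FREE]
Op 5: b = realloc(b, 10) -> b = 0; heap: [0-9 ALLOC][10-57 FREE]
Op 6: c = malloc(9) -> c = 10; heap: [0-9 ALLOC][10-18 ALLOC][19-57 FREE]
Op 7: free(c) -> (freed c); heap: [0-9 ALLOC][10-57 FREE]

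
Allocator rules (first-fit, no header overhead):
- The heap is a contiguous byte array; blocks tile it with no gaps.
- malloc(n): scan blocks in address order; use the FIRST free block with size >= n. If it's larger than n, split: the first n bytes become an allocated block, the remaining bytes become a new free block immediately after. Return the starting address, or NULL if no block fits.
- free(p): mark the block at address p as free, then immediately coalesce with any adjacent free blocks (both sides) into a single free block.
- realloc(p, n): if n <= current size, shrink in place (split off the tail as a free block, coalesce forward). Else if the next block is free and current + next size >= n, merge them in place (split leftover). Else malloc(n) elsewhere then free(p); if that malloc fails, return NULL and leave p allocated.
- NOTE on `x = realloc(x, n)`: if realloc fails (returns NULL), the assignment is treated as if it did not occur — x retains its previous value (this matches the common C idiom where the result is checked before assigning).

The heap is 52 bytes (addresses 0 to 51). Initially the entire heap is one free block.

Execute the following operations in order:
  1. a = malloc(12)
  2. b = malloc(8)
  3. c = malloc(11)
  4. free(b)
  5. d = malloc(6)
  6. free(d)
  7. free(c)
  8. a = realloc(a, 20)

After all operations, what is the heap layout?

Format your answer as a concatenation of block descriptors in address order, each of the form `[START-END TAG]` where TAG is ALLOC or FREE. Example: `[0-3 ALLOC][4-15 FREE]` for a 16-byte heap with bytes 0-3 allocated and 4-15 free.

Op 1: a = malloc(12) -> a = 0; heap: [0-11 ALLOC][12-51 FREE]
Op 2: b = malloc(8) -> b = 12; heap: [0-11 ALLOC][12-19 ALLOC][20-51 FREE]
Op 3: c = malloc(11) -> c = 20; heap: [0-11 ALLOC][12-19 ALLOC][20-30 ALLOC][31-51 FREE]
Op 4: free(b) -> (freed b); heap: [0-11 ALLOC][12-19 FREE][20-30 ALLOC][31-51 FREE]
Op 5: d = malloc(6) -> d = 12; heap: [0-11 ALLOC][12-17 ALLOC][18-19 FREE][20-30 ALLOC][31-51 FREE]
Op 6: free(d) -> (freed d); heap: [0-11 ALLOC][12-19 FREE][20-30 ALLOC][31-51 FREE]
Op 7: free(c) -> (freed c); heap: [0-11 ALLOC][12-51 FREE]
Op 8: a = realloc(a, 20) -> a = 0; heap: [0-19 ALLOC][20-51 FREE]

Answer: [0-19 ALLOC][20-51 FREE]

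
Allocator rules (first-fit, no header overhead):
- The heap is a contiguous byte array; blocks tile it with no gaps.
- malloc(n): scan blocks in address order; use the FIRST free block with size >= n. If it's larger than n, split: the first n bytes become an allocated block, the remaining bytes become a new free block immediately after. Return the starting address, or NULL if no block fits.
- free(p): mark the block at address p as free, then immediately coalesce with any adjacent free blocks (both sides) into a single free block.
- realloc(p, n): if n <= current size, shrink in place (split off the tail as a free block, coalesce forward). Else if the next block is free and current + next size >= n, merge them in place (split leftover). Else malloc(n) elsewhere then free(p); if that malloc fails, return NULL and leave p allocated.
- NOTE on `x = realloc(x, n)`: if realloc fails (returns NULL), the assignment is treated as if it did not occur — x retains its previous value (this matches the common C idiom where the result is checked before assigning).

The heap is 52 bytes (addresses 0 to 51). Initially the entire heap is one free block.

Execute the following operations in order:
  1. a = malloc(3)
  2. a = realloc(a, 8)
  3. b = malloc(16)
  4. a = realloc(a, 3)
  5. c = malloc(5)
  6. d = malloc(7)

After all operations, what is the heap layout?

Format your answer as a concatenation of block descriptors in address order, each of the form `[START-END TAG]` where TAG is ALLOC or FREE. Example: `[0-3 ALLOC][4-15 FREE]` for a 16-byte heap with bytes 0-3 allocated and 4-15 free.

Answer: [0-2 ALLOC][3-7 ALLOC][8-23 ALLOC][24-30 ALLOC][31-51 FREE]

Derivation:
Op 1: a = malloc(3) -> a = 0; heap: [0-2 ALLOC][3-51 FREE]
Op 2: a = realloc(a, 8) -> a = 0; heap: [0-7 ALLOC][8-51 FREE]
Op 3: b = malloc(16) -> b = 8; heap: [0-7 ALLOC][8-23 ALLOC][24-51 FREE]
Op 4: a = realloc(a, 3) -> a = 0; heap: [0-2 ALLOC][3-7 FREE][8-23 ALLOC][24-51 FREE]
Op 5: c = malloc(5) -> c = 3; heap: [0-2 ALLOC][3-7 ALLOC][8-23 ALLOC][24-51 FREE]
Op 6: d = malloc(7) -> d = 24; heap: [0-2 ALLOC][3-7 ALLOC][8-23 ALLOC][24-30 ALLOC][31-51 FREE]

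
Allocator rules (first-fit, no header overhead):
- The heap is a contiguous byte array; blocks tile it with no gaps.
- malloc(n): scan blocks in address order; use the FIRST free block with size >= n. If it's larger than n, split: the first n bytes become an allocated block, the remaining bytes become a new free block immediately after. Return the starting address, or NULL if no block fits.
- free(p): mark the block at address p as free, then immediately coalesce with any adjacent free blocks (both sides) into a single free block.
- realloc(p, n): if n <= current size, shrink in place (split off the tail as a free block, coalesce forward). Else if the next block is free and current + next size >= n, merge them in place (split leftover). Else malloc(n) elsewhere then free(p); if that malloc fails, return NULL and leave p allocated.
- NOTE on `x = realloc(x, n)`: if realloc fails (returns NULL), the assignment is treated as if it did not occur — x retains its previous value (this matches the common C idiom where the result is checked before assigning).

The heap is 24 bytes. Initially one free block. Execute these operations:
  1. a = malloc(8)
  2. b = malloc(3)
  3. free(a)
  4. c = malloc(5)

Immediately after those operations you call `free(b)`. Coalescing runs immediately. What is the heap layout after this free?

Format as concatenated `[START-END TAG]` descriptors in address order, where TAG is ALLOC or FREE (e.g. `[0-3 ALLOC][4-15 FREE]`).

Op 1: a = malloc(8) -> a = 0; heap: [0-7 ALLOC][8-23 FREE]
Op 2: b = malloc(3) -> b = 8; heap: [0-7 ALLOC][8-10 ALLOC][11-23 FREE]
Op 3: free(a) -> (freed a); heap: [0-7 FREE][8-10 ALLOC][11-23 FREE]
Op 4: c = malloc(5) -> c = 0; heap: [0-4 ALLOC][5-7 FREE][8-10 ALLOC][11-23 FREE]
free(b): b = 8 -> block [8-10 ALLOC]; mark free, coalesce with adjacent free neighbors -> [0-4 ALLOC][5-23 FREE]

Answer: [0-4 ALLOC][5-23 FREE]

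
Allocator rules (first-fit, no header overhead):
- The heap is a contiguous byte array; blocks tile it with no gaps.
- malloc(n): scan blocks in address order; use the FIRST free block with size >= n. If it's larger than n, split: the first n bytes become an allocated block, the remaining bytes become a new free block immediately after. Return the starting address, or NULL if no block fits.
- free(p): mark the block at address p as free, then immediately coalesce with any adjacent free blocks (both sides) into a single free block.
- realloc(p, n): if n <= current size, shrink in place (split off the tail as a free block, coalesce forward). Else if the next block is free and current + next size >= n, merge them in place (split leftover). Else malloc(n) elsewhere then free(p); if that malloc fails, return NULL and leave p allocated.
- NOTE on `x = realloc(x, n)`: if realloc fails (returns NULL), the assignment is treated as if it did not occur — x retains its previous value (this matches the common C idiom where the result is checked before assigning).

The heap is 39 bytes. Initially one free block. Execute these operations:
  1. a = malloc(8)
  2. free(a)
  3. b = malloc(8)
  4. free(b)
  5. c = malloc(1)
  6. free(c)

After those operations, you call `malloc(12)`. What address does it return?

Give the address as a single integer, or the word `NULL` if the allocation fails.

Answer: 0

Derivation:
Op 1: a = malloc(8) -> a = 0; heap: [0-7 ALLOC][8-38 FREE]
Op 2: free(a) -> (freed a); heap: [0-38 FREE]
Op 3: b = malloc(8) -> b = 0; heap: [0-7 ALLOC][8-38 FREE]
Op 4: free(b) -> (freed b); heap: [0-38 FREE]
Op 5: c = malloc(1) -> c = 0; heap: [0-0 ALLOC][1-38 FREE]
Op 6: free(c) -> (freed c); heap: [0-38 FREE]
malloc(12): first-fit scan over [0-38 FREE] -> 0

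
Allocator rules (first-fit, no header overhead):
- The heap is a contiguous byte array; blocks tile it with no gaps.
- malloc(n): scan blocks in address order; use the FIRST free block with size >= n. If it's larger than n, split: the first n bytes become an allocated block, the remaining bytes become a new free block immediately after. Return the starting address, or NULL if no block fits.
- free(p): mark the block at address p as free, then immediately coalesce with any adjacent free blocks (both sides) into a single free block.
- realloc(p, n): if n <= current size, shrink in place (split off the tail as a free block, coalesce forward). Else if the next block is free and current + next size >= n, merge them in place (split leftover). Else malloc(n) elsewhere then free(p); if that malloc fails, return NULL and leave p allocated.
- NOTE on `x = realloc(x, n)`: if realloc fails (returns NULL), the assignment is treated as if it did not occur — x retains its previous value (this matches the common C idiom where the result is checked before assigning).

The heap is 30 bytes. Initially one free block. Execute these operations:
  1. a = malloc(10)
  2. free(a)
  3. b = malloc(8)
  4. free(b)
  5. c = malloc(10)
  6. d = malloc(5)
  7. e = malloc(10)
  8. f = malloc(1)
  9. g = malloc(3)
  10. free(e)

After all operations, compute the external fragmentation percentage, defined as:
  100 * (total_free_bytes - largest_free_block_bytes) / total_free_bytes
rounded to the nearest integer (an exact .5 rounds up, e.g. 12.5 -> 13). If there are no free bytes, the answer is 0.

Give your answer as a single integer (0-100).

Op 1: a = malloc(10) -> a = 0; heap: [0-9 ALLOC][10-29 FREE]
Op 2: free(a) -> (freed a); heap: [0-29 FREE]
Op 3: b = malloc(8) -> b = 0; heap: [0-7 ALLOC][8-29 FREE]
Op 4: free(b) -> (freed b); heap: [0-29 FREE]
Op 5: c = malloc(10) -> c = 0; heap: [0-9 ALLOC][10-29 FREE]
Op 6: d = malloc(5) -> d = 10; heap: [0-9 ALLOC][10-14 ALLOC][15-29 FREE]
Op 7: e = malloc(10) -> e = 15; heap: [0-9 ALLOC][10-14 ALLOC][15-24 ALLOC][25-29 FREE]
Op 8: f = malloc(1) -> f = 25; heap: [0-9 ALLOC][10-14 ALLOC][15-24 ALLOC][25-25 ALLOC][26-29 FREE]
Op 9: g = malloc(3) -> g = 26; heap: [0-9 ALLOC][10-14 ALLOC][15-24 ALLOC][25-25 ALLOC][26-28 ALLOC][29-29 FREE]
Op 10: free(e) -> (freed e); heap: [0-9 ALLOC][10-14 ALLOC][15-24 FREE][25-25 ALLOC][26-28 ALLOC][29-29 FREE]
Free blocks: [10 1] total_free=11 largest=10 -> 100*(11-10)/11 = 100/11 ≈ 9.091 -> rounds to 9

Answer: 9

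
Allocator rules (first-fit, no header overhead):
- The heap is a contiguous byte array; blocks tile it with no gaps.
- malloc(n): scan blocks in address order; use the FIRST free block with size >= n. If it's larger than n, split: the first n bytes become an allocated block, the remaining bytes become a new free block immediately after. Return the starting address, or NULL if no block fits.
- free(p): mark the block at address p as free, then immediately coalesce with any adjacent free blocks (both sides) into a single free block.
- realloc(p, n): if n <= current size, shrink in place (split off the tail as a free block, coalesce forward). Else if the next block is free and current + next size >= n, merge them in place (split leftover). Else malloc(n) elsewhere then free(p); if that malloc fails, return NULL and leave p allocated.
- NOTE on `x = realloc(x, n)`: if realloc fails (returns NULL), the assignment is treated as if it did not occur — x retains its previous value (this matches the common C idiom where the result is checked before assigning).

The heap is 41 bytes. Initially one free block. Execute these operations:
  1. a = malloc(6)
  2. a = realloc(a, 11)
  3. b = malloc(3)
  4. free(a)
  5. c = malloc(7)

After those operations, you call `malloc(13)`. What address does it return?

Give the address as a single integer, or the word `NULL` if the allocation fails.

Op 1: a = malloc(6) -> a = 0; heap: [0-5 ALLOC][6-40 FREE]
Op 2: a = realloc(a, 11) -> a = 0; heap: [0-10 ALLOC][11-40 FREE]
Op 3: b = malloc(3) -> b = 11; heap: [0-10 ALLOC][11-13 ALLOC][14-40 FREE]
Op 4: free(a) -> (freed a); heap: [0-10 FREE][11-13 ALLOC][14-40 FREE]
Op 5: c = malloc(7) -> c = 0; heap: [0-6 ALLOC][7-10 FREE][11-13 ALLOC][14-40 FREE]
malloc(13): first-fit scan over [0-6 ALLOC][7-10 FREE][11-13 ALLOC][14-40 FREE] -> 14

Answer: 14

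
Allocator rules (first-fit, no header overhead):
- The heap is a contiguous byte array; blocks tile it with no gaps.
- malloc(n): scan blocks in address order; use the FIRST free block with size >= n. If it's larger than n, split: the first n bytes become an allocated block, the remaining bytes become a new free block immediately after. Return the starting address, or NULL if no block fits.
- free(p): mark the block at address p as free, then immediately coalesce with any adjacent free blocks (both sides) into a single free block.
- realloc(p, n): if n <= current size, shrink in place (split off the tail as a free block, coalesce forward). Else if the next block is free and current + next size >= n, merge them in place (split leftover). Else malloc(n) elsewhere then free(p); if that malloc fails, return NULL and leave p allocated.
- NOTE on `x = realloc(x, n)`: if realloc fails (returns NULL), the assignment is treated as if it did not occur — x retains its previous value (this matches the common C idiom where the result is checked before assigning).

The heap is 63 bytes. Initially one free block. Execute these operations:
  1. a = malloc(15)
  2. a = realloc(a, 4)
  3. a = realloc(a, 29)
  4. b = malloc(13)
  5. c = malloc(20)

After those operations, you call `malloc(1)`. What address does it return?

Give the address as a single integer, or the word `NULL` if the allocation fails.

Op 1: a = malloc(15) -> a = 0; heap: [0-14 ALLOC][15-62 FREE]
Op 2: a = realloc(a, 4) -> a = 0; heap: [0-3 ALLOC][4-62 FREE]
Op 3: a = realloc(a, 29) -> a = 0; heap: [0-28 ALLOC][29-62 FREE]
Op 4: b = malloc(13) -> b = 29; heap: [0-28 ALLOC][29-41 ALLOC][42-62 FREE]
Op 5: c = malloc(20) -> c = 42; heap: [0-28 ALLOC][29-41 ALLOC][42-61 ALLOC][62-62 FREE]
malloc(1): first-fit scan over [0-28 ALLOC][29-41 ALLOC][42-61 ALLOC][62-62 FREE] -> 62

Answer: 62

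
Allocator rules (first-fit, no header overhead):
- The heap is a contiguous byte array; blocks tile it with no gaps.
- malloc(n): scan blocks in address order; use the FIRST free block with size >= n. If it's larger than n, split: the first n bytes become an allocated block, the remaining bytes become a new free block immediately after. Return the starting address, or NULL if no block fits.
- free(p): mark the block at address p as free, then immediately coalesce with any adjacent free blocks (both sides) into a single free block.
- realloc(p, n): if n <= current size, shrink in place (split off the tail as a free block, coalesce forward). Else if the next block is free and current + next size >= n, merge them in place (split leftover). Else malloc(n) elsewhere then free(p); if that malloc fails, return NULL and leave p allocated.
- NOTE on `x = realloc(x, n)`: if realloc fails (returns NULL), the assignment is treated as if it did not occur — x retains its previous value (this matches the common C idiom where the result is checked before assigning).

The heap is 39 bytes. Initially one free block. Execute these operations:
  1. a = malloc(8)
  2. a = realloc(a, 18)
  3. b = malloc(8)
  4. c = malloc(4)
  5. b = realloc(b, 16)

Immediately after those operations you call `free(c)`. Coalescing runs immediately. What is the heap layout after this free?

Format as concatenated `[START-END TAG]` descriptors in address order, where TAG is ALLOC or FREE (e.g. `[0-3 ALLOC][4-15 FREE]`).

Op 1: a = malloc(8) -> a = 0; heap: [0-7 ALLOC][8-38 FREE]
Op 2: a = realloc(a, 18) -> a = 0; heap: [0-17 ALLOC][18-38 FREE]
Op 3: b = malloc(8) -> b = 18; heap: [0-17 ALLOC][18-25 ALLOC][26-38 FREE]
Op 4: c = malloc(4) -> c = 26; heap: [0-17 ALLOC][18-25 ALLOC][26-29 ALLOC][30-38 FREE]
Op 5: b = realloc(b, 16) -> NULL (b unchanged); heap: [0-17 ALLOC][18-25 ALLOC][26-29 ALLOC][30-38 FREE]
free(c): c = 26 -> block [26-29 ALLOC]; mark free, coalesce with adjacent free neighbors -> [0-17 ALLOC][18-25 ALLOC][26-38 FREE]

Answer: [0-17 ALLOC][18-25 ALLOC][26-38 FREE]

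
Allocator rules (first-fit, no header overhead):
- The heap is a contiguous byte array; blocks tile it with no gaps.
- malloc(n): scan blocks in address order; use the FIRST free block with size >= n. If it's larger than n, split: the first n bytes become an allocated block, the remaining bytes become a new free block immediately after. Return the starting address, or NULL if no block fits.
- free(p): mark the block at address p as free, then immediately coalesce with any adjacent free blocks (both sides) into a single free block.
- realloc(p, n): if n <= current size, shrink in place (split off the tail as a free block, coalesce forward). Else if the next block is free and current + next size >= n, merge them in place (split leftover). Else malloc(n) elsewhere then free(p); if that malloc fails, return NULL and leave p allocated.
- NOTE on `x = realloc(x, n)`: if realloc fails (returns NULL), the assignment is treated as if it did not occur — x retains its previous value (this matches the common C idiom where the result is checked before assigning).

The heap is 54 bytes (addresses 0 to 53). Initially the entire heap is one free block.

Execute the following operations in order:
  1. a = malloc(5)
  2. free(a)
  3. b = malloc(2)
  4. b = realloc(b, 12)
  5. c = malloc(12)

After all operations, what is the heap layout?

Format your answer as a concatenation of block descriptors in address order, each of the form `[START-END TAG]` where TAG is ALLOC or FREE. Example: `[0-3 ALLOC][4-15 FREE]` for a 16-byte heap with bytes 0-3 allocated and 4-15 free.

Op 1: a = malloc(5) -> a = 0; heap: [0-4 ALLOC][5-53 FREE]
Op 2: free(a) -> (freed a); heap: [0-53 FREE]
Op 3: b = malloc(2) -> b = 0; heap: [0-1 ALLOC][2-53 FREE]
Op 4: b = realloc(b, 12) -> b = 0; heap: [0-11 ALLOC][12-53 FREE]
Op 5: c = malloc(12) -> c = 12; heap: [0-11 ALLOC][12-23 ALLOC][24-53 FREE]

Answer: [0-11 ALLOC][12-23 ALLOC][24-53 FREE]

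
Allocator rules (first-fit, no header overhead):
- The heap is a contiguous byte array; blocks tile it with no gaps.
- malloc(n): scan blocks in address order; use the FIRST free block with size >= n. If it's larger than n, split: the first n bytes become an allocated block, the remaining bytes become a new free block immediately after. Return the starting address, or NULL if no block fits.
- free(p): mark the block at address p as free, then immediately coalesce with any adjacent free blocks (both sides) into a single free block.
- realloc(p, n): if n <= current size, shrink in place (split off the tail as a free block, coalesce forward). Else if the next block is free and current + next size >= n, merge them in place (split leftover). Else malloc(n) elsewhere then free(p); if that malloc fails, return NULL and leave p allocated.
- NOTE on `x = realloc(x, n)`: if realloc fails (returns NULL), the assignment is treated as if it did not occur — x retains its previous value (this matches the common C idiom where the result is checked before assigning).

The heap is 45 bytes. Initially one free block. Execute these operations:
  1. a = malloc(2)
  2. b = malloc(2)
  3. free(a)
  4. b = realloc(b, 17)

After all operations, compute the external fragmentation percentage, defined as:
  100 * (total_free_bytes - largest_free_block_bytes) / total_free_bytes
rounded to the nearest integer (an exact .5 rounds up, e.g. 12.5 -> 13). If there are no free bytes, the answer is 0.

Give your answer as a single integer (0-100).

Op 1: a = malloc(2) -> a = 0; heap: [0-1 ALLOC][2-44 FREE]
Op 2: b = malloc(2) -> b = 2; heap: [0-1 ALLOC][2-3 ALLOC][4-44 FREE]
Op 3: free(a) -> (freed a); heap: [0-1 FREE][2-3 ALLOC][4-44 FREE]
Op 4: b = realloc(b, 17) -> b = 2; heap: [0-1 FREE][2-18 ALLOC][19-44 FREE]
Free blocks: [2 26] total_free=28 largest=26 -> 100*(28-26)/28 = 200/28 ≈ 7.143 -> rounds to 7

Answer: 7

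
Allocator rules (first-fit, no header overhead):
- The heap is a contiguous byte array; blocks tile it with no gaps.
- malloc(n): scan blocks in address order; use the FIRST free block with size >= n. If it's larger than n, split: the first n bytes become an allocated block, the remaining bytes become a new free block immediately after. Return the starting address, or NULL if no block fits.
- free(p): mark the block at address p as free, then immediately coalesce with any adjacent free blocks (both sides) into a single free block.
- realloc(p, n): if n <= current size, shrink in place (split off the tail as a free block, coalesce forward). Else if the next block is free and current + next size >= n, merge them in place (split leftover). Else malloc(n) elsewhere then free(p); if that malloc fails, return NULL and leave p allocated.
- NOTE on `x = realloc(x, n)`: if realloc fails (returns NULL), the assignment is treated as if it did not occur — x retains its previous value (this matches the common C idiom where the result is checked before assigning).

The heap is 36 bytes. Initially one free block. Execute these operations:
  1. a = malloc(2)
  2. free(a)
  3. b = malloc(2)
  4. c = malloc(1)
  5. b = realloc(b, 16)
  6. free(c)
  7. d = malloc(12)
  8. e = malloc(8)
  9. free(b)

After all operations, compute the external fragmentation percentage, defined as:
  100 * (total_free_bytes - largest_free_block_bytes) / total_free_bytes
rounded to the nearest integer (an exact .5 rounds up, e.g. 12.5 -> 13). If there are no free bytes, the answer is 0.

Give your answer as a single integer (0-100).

Answer: 21

Derivation:
Op 1: a = malloc(2) -> a = 0; heap: [0-1 ALLOC][2-35 FREE]
Op 2: free(a) -> (freed a); heap: [0-35 FREE]
Op 3: b = malloc(2) -> b = 0; heap: [0-1 ALLOC][2-35 FREE]
Op 4: c = malloc(1) -> c = 2; heap: [0-1 ALLOC][2-2 ALLOC][3-35 FREE]
Op 5: b = realloc(b, 16) -> b = 3; heap: [0-1 FREE][2-2 ALLOC][3-18 ALLOC][19-35 FREE]
Op 6: free(c) -> (freed c); heap: [0-2 FREE][3-18 ALLOC][19-35 FREE]
Op 7: d = malloc(12) -> d = 19; heap: [0-2 FREE][3-18 ALLOC][19-30 ALLOC][31-35 FREE]
Op 8: e = malloc(8) -> e = NULL; heap: [0-2 FREE][3-18 ALLOC][19-30 ALLOC][31-35 FREE]
Op 9: free(b) -> (freed b); heap: [0-18 FREE][19-30 ALLOC][31-35 FREE]
Free blocks: [19 5] total_free=24 largest=19 -> 100*(24-19)/24 = 500/24 ≈ 20.833 -> rounds to 21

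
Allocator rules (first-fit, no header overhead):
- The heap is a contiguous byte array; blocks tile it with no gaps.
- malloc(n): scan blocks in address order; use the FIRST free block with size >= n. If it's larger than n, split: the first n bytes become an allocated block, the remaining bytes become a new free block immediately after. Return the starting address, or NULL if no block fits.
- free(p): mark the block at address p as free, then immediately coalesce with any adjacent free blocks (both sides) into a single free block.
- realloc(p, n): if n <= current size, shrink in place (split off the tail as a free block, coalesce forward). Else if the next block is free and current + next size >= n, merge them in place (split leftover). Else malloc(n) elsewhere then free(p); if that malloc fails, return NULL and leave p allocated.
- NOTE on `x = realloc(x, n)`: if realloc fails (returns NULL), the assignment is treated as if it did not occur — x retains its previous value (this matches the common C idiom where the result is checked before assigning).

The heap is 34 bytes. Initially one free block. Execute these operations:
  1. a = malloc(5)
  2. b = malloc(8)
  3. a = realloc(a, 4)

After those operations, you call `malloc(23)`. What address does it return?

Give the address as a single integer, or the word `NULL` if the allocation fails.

Op 1: a = malloc(5) -> a = 0; heap: [0-4 ALLOC][5-33 FREE]
Op 2: b = malloc(8) -> b = 5; heap: [0-4 ALLOC][5-12 ALLOC][13-33 FREE]
Op 3: a = realloc(a, 4) -> a = 0; heap: [0-3 ALLOC][4-4 FREE][5-12 ALLOC][13-33 FREE]
malloc(23): first-fit scan over [0-3 ALLOC][4-4 FREE][5-12 ALLOC][13-33 FREE] -> NULL

Answer: NULL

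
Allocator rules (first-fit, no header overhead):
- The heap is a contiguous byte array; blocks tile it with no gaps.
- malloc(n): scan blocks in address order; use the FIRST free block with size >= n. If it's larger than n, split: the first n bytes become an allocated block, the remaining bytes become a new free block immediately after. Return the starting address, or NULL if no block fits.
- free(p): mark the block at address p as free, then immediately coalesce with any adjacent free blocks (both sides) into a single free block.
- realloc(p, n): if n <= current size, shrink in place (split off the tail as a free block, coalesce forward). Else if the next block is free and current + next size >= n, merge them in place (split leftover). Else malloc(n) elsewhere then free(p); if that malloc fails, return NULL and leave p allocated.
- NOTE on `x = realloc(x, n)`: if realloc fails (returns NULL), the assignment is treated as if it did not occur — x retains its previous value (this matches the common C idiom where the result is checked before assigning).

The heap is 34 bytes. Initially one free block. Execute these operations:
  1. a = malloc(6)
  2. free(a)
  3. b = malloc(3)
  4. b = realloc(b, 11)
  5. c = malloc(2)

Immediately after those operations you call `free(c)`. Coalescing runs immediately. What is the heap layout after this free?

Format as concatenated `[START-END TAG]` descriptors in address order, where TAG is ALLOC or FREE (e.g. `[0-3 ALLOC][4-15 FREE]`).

Op 1: a = malloc(6) -> a = 0; heap: [0-5 ALLOC][6-33 FREE]
Op 2: free(a) -> (freed a); heap: [0-33 FREE]
Op 3: b = malloc(3) -> b = 0; heap: [0-2 ALLOC][3-33 FREE]
Op 4: b = realloc(b, 11) -> b = 0; heap: [0-10 ALLOC][11-33 FREE]
Op 5: c = malloc(2) -> c = 11; heap: [0-10 ALLOC][11-12 ALLOC][13-33 FREE]
free(c): c = 11 -> block [11-12 ALLOC]; mark free, coalesce with adjacent free neighbors -> [0-10 ALLOC][11-33 FREE]

Answer: [0-10 ALLOC][11-33 FREE]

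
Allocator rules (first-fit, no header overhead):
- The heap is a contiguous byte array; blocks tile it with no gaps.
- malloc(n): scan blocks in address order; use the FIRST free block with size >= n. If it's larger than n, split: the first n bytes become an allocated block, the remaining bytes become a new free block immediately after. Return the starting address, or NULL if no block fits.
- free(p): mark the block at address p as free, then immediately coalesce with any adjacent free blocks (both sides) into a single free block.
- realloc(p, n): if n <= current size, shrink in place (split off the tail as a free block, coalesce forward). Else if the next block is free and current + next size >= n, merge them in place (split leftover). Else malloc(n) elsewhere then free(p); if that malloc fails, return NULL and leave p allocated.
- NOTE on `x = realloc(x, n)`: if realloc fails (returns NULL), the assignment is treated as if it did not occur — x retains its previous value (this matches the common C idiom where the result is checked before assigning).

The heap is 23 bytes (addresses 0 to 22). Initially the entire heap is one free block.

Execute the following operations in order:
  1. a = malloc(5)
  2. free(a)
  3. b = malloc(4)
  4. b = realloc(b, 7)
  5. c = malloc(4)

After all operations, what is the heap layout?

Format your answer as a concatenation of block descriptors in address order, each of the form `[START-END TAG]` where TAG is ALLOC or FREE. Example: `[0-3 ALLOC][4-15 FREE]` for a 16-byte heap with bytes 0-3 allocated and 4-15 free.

Answer: [0-6 ALLOC][7-10 ALLOC][11-22 FREE]

Derivation:
Op 1: a = malloc(5) -> a = 0; heap: [0-4 ALLOC][5-22 FREE]
Op 2: free(a) -> (freed a); heap: [0-22 FREE]
Op 3: b = malloc(4) -> b = 0; heap: [0-3 ALLOC][4-22 FREE]
Op 4: b = realloc(b, 7) -> b = 0; heap: [0-6 ALLOC][7-22 FREE]
Op 5: c = malloc(4) -> c = 7; heap: [0-6 ALLOC][7-10 ALLOC][11-22 FREE]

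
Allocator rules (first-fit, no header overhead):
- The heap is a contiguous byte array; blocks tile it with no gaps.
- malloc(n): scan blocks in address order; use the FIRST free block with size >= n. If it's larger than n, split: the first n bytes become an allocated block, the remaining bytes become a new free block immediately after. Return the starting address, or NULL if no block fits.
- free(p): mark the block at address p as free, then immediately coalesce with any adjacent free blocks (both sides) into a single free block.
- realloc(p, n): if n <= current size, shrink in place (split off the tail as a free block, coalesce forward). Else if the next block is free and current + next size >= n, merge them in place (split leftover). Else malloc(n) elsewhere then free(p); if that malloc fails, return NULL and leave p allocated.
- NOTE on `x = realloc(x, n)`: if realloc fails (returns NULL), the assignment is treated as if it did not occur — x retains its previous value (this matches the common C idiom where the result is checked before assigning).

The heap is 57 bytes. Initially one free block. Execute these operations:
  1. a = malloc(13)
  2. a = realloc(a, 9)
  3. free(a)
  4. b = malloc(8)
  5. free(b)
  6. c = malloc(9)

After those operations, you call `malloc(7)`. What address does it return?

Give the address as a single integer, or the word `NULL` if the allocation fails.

Answer: 9

Derivation:
Op 1: a = malloc(13) -> a = 0; heap: [0-12 ALLOC][13-56 FREE]
Op 2: a = realloc(a, 9) -> a = 0; heap: [0-8 ALLOC][9-56 FREE]
Op 3: free(a) -> (freed a); heap: [0-56 FREE]
Op 4: b = malloc(8) -> b = 0; heap: [0-7 ALLOC][8-56 FREE]
Op 5: free(b) -> (freed b); heap: [0-56 FREE]
Op 6: c = malloc(9) -> c = 0; heap: [0-8 ALLOC][9-56 FREE]
malloc(7): first-fit scan over [0-8 ALLOC][9-56 FREE] -> 9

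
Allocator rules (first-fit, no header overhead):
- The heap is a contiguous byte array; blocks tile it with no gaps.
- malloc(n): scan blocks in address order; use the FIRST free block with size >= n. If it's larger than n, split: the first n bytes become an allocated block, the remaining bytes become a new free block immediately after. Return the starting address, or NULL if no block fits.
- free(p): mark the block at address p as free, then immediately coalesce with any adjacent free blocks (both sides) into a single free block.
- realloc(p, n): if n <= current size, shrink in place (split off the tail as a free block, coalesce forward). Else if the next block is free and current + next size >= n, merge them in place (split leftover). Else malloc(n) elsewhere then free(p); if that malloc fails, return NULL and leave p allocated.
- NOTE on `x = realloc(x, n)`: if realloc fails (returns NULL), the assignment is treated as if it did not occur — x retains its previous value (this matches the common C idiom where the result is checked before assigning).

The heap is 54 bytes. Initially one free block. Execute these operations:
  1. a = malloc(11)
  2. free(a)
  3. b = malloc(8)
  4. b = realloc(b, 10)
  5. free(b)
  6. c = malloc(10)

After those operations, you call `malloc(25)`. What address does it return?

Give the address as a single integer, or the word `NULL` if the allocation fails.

Op 1: a = malloc(11) -> a = 0; heap: [0-10 ALLOC][11-53 FREE]
Op 2: free(a) -> (freed a); heap: [0-53 FREE]
Op 3: b = malloc(8) -> b = 0; heap: [0-7 ALLOC][8-53 FREE]
Op 4: b = realloc(b, 10) -> b = 0; heap: [0-9 ALLOC][10-53 FREE]
Op 5: free(b) -> (freed b); heap: [0-53 FREE]
Op 6: c = malloc(10) -> c = 0; heap: [0-9 ALLOC][10-53 FREE]
malloc(25): first-fit scan over [0-9 ALLOC][10-53 FREE] -> 10

Answer: 10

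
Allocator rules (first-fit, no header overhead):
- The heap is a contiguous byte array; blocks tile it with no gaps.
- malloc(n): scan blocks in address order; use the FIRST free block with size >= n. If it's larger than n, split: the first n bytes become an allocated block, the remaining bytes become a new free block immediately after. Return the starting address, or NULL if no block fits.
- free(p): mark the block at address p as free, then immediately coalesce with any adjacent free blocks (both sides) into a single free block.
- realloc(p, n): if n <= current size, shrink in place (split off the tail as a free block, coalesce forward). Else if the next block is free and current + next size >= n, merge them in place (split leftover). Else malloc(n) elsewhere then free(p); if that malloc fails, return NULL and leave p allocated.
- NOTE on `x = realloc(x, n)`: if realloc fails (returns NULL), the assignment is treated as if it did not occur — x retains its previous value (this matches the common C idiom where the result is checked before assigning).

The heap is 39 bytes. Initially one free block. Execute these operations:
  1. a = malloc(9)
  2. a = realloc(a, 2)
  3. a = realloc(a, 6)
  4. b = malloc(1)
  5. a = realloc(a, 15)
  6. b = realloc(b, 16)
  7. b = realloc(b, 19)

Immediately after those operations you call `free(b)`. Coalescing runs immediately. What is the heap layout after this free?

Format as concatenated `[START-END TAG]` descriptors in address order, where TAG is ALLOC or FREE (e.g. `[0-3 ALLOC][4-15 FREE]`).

Answer: [0-6 FREE][7-21 ALLOC][22-38 FREE]

Derivation:
Op 1: a = malloc(9) -> a = 0; heap: [0-8 ALLOC][9-38 FREE]
Op 2: a = realloc(a, 2) -> a = 0; heap: [0-1 ALLOC][2-38 FREE]
Op 3: a = realloc(a, 6) -> a = 0; heap: [0-5 ALLOC][6-38 FREE]
Op 4: b = malloc(1) -> b = 6; heap: [0-5 ALLOC][6-6 ALLOC][7-38 FREE]
Op 5: a = realloc(a, 15) -> a = 7; heap: [0-5 FREE][6-6 ALLOC][7-21 ALLOC][22-38 FREE]
Op 6: b = realloc(b, 16) -> b = 22; heap: [0-6 FREE][7-21 ALLOC][22-37 ALLOC][38-38 FREE]
Op 7: b = realloc(b, 19) -> NULL (b unchanged); heap: [0-6 FREE][7-21 ALLOC][22-37 ALLOC][38-38 FREE]
free(b): b = 22 -> block [22-37 ALLOC]; mark free, coalesce with adjacent free neighbors -> [0-6 FREE][7-21 ALLOC][22-38 FREE]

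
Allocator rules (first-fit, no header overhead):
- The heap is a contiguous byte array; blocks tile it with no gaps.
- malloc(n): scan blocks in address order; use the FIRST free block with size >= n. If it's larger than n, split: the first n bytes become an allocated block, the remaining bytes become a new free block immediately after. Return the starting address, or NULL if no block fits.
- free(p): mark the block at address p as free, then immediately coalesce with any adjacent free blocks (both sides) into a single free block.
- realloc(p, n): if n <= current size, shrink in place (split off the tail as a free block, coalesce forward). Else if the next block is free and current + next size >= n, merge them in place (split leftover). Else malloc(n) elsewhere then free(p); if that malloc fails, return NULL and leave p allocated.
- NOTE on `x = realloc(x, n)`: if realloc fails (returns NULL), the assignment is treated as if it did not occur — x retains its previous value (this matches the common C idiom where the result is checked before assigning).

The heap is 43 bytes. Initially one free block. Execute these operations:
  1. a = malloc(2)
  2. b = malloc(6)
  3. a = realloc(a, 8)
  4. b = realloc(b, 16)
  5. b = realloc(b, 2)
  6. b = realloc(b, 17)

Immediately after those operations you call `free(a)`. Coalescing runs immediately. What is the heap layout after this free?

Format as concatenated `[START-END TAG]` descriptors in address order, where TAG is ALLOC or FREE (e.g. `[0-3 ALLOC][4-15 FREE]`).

Answer: [0-15 FREE][16-32 ALLOC][33-42 FREE]

Derivation:
Op 1: a = malloc(2) -> a = 0; heap: [0-1 ALLOC][2-42 FREE]
Op 2: b = malloc(6) -> b = 2; heap: [0-1 ALLOC][2-7 ALLOC][8-42 FREE]
Op 3: a = realloc(a, 8) -> a = 8; heap: [0-1 FREE][2-7 ALLOC][8-15 ALLOC][16-42 FREE]
Op 4: b = realloc(b, 16) -> b = 16; heap: [0-7 FREE][8-15 ALLOC][16-31 ALLOC][32-42 FREE]
Op 5: b = realloc(b, 2) -> b = 16; heap: [0-7 FREE][8-15 ALLOC][16-17 ALLOC][18-42 FREE]
Op 6: b = realloc(b, 17) -> b = 16; heap: [0-7 FREE][8-15 ALLOC][16-32 ALLOC][33-42 FREE]
free(a): a = 8 -> block [8-15 ALLOC]; mark free, coalesce with adjacent free neighbors -> [0-15 FREE][16-32 ALLOC][33-42 FREE]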